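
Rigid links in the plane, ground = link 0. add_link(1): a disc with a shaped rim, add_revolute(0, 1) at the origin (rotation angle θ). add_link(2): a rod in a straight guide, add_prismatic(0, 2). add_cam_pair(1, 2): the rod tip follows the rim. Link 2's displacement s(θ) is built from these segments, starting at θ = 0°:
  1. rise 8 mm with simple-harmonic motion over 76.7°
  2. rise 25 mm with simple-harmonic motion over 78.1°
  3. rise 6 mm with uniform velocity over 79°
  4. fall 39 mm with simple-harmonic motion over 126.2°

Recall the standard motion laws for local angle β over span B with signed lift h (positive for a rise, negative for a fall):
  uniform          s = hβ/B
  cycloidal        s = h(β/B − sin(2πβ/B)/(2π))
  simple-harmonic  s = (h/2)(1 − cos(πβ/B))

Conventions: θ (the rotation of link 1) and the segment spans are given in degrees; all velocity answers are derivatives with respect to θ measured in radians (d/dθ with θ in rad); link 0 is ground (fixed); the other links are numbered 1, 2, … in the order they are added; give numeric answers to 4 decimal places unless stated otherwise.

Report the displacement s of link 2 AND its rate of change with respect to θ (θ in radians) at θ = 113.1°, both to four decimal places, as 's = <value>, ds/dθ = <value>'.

segment 1 (0° to 76.7°, simple-harmonic, h = 8) is passed completely: s = 0.0000 + (8) = 8.0000
θ = 113.1° falls in segment 2 (76.7° to 154.8°, simple-harmonic, h = 25): β = 113.1 − 76.7 = 36.4°, B = 78.1°; Δs = 25/2·(1 − cos(π·0.4661)) = 11.1701; s = 8.0000 + 11.1701 = 19.1701
velocity in seg [76.7°–154.8°] (simple-harmonic), θ in radians: β = 36.4° = 0.6353 rad, B = 78.1° = 1.3631 rad; ds/dθ = (πh/(2B)) sin(πβ/B) = (π·25/(2·1.3631)) sin(π·0.4661) = 28.645696 mm/rad

s = 19.1701, ds/dθ = 28.6457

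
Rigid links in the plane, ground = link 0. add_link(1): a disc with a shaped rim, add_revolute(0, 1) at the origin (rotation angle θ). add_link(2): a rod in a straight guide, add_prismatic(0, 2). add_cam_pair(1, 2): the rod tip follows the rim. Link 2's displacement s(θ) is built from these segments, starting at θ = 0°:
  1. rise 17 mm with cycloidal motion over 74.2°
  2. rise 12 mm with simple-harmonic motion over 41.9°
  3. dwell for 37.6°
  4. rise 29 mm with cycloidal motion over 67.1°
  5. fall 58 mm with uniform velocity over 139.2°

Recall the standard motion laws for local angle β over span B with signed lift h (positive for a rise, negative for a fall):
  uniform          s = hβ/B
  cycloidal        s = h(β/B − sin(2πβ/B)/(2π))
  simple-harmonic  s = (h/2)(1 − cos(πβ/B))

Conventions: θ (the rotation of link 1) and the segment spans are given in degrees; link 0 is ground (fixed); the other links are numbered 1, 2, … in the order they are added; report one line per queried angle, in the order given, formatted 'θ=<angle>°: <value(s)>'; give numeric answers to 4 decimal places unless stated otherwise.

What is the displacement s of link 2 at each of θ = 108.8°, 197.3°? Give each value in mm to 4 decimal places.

segment 1 (0° to 74.2°, cycloidal, h = 17) is passed completely: s = 0.0000 + (17) = 17.0000
θ = 108.8° falls in segment 2 (74.2° to 116.1°, simple-harmonic, h = 12): β = 108.8 − 74.2 = 34.6°, B = 41.9°; Δs = 12/2·(1 − cos(π·0.8258)) = 11.1235; s = 17.0000 + 11.1235 = 28.1235
segment 2 (74.2° to 116.1°, simple-harmonic, h = 12) is passed completely: s = 17.0000 + (12) = 29.0000
segment 3 (116.1° to 153.7°, dwell): s unchanged at 29.0000
θ = 197.3° falls in segment 4 (153.7° to 220.8°, cycloidal, h = 29): β = 197.3 − 153.7 = 43.6°, B = 67.1°; Δs = 29·(0.6498 − sin(2π·0.6498)/(2π)) = 22.5737; s = 29.0000 + 22.5737 = 51.5737

θ=108.8°: 28.1235
θ=197.3°: 51.5737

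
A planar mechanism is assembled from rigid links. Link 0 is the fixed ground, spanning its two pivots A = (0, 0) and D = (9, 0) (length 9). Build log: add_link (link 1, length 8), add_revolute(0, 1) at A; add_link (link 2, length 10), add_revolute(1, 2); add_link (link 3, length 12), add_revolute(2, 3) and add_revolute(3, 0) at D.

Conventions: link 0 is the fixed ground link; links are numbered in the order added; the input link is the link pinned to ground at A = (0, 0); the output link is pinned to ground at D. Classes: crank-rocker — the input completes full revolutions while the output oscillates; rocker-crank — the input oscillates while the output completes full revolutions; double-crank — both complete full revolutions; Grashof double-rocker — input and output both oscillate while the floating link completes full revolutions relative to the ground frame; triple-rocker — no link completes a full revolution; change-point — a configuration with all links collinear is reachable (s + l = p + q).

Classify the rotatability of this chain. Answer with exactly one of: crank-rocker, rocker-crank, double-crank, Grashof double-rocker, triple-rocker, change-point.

lengths: ground=9, input=8, coupler=10, output=12
sorted: s=8 (shortest), l=12 (longest), p+q=19
s + l = 20 vs p + q = 19
s + l > p + q → non-Grashof → no link fully rotates → triple-rocker

triple-rocker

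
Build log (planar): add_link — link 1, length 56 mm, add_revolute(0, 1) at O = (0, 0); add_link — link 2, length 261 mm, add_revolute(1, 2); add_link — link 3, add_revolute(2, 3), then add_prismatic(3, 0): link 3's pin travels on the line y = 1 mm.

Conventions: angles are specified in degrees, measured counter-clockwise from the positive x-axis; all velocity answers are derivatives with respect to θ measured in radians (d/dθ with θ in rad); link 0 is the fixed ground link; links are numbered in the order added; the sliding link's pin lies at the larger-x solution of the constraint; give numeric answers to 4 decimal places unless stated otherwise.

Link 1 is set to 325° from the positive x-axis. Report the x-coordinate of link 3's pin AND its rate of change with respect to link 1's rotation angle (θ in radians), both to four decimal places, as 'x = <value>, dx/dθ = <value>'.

geometry: r = 56 mm, L = 261 mm, e = 1 mm
crank pin P = (r cos θ, r sin θ) = (45.872514, -32.120280)
h = r sin θ − e = -32.120280 − 1 = -33.120280
x = r cos θ + √(L² − h²) = 45.872514 + 258.890029 = 304.762543
dx/dθ = −r sin θ − h·r cos θ/√(L² − h²) (θ in radians; h = -33.120280) = 37.988836

x = 304.7625, dx/dθ = 37.9888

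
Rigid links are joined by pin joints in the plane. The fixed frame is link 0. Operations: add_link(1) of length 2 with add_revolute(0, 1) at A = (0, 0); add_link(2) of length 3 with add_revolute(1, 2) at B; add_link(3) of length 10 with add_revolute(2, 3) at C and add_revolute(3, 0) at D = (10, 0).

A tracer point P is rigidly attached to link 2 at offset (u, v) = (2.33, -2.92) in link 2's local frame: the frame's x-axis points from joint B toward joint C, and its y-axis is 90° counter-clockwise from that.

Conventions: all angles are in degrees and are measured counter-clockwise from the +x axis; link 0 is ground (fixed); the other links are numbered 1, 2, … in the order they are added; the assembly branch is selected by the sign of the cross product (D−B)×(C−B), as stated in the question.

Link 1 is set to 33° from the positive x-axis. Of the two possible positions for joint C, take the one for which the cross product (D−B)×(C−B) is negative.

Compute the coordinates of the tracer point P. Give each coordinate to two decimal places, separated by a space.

A=(0,0), D=(10.00,0)
B = A + 2.00·(cos33°, sin33°) = (1.6773, 1.0893)
|BD| = 8.3936
circle(B,3.00) ∩ circle(D,10.00): a=-1.2240, h=2.7390
  candidates: C₊=(0.8192,3.9639) cross=22.990; C₋=(0.1083,-1.4677) cross=-22.990
  branch - wants cross < 0 → take C=(0.1083,-1.4677) (cross=-22.990)
ex = (C−B)/|BC| = (-0.5230,-0.8523); ey = (0.8523,-0.5230)
P = B + 2.33·ex + -2.92·ey = (-2.0301,0.6306)

-2.03 0.63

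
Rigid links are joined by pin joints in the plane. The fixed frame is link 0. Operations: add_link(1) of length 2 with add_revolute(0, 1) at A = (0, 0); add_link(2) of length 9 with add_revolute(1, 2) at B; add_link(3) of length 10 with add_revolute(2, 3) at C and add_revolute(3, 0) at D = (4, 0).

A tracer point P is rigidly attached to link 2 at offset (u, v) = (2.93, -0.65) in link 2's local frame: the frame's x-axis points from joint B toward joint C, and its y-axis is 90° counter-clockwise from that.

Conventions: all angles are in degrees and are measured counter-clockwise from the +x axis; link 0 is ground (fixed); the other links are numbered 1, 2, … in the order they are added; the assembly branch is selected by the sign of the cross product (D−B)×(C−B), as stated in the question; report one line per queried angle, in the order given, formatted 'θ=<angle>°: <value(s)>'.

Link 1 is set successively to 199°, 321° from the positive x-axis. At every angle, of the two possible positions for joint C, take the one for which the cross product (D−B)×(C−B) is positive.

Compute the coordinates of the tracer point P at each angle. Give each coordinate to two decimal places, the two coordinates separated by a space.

A=(0,0), D=(4.00,0)
θ=199°: B = A + 2.00·(cos199°, sin199°) = (-1.8910, -0.6511)
θ=199°: |BD| = 5.9269
θ=199°: circle(B,9.00) ∩ circle(D,10.00): a=1.3606, h=8.8966
θ=199°:   candidates: C₊=(-1.5161,8.3410) cross=52.729; C₋=(0.4387,-9.3444) cross=-52.729
θ=199°:   branch + wants cross > 0 → take C=(-1.5161,8.3410) (cross=52.729)
θ=199°: ex = (C−B)/|BC| = (0.0417,0.9991); ey = (-0.9991,0.0417)
θ=199°: P = B + 2.93·ex + -0.65·ey = (-1.1195,2.2492)
θ=321°: B = A + 2.00·(cos321°, sin321°) = (1.5543, -1.2586)
θ=321°: |BD| = 2.7506
θ=321°: circle(B,9.00) ∩ circle(D,10.00): a=-2.0785, h=8.7567
θ=321°:   candidates: C₊=(-4.3009,5.5764) cross=24.086; C₋=(3.7131,-9.9959) cross=-24.086
θ=321°:   branch + wants cross > 0 → take C=(-4.3009,5.5764) (cross=24.086)
θ=321°: ex = (C−B)/|BC| = (-0.6506,0.7594); ey = (-0.7594,-0.6506)
θ=321°: P = B + 2.93·ex + -0.65·ey = (0.1418,1.3894)

θ=199°: -1.12 2.25
θ=321°: 0.14 1.39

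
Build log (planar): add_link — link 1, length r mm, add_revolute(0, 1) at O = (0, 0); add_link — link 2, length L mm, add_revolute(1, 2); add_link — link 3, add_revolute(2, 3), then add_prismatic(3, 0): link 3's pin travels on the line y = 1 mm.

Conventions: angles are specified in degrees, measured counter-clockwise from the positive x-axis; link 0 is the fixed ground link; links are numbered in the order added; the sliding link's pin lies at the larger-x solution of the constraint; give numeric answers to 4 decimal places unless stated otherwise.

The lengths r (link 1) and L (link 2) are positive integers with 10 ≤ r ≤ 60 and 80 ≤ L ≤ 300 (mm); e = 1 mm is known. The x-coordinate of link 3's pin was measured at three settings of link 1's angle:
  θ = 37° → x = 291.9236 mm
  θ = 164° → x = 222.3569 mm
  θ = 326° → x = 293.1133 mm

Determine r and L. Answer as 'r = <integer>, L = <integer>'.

constraint per measurement: (x − r cos θ)² + (r sin θ − e)² = L²
subtracting the θ₁ and θ₂ equations cancels the r² and L² terms:
r = (x₁² − x₂²) / (2[(x₁cos θ₁ + e sin θ₁) − (x₂cos θ₂ + e sin θ₂)]) = 40.0000 → r = 40
L² = (x₁ − r cos θ₁)² + (r sin θ₁ − e)² = 68120.9988 → L = 261.0000 → L = 261
check at θ₃=326°: x = 293.1133 (printed 293.1133) ✓

r = 40, L = 261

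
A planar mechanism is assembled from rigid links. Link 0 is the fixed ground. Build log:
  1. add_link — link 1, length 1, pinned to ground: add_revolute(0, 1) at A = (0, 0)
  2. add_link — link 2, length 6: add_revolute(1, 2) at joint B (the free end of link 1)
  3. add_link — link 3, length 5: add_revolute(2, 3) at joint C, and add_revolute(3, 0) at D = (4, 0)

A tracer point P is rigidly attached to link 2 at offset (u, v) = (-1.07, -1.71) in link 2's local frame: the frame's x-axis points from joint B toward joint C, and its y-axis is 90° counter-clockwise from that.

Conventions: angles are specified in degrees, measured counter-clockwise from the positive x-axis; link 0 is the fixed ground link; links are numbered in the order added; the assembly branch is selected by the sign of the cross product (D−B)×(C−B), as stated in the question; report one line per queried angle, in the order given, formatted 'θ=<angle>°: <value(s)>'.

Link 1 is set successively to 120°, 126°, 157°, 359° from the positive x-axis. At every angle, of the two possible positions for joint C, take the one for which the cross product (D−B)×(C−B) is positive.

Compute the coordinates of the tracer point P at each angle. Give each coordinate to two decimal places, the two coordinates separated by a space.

A=(0,0), D=(4.00,0)
θ=120°: B = A + 1.00·(cos120°, sin120°) = (-0.5000, 0.8660)
θ=120°: |BD| = 4.5826
θ=120°: circle(B,6.00) ∩ circle(D,5.00): a=3.4915, h=4.8795
θ=120°:   candidates: C₊=(3.8507,4.9978) cross=22.361; C₋=(2.0064,-4.5854) cross=-22.361
θ=120°:   branch + wants cross > 0 → take C=(3.8507,4.9978) (cross=22.361)
θ=120°: ex = (C−B)/|BC| = (0.7251,0.6886); ey = (-0.6886,0.7251)
θ=120°: P = B + -1.07·ex + -1.71·ey = (-0.0983,-1.1108)
θ=126°: B = A + 1.00·(cos126°, sin126°) = (-0.5878, 0.8090)
θ=126°: |BD| = 4.6586
θ=126°: circle(B,6.00) ∩ circle(D,5.00): a=3.5099, h=4.8663
θ=126°:   candidates: C₊=(3.7139,4.9918) cross=22.670; C₋=(2.0237,-4.5928) cross=-22.670
θ=126°:   branch + wants cross > 0 → take C=(3.7139,4.9918) (cross=22.670)
θ=126°: ex = (C−B)/|BC| = (0.7169,0.6971); ey = (-0.6971,0.7169)
θ=126°: P = B + -1.07·ex + -1.71·ey = (-0.1628,-1.1629)
θ=157°: B = A + 1.00·(cos157°, sin157°) = (-0.9205, 0.3907)
θ=157°: |BD| = 4.9360
θ=157°: circle(B,6.00) ∩ circle(D,5.00): a=3.5823, h=4.8133
θ=157°:   candidates: C₊=(3.0315,4.9053) cross=23.758; C₋=(2.2695,-4.6910) cross=-23.758
θ=157°:   branch + wants cross > 0 → take C=(3.0315,4.9053) (cross=23.758)
θ=157°: ex = (C−B)/|BC| = (0.6587,0.7524); ey = (-0.7524,0.6587)
θ=157°: P = B + -1.07·ex + -1.71·ey = (-0.3386,-1.5407)
θ=359°: B = A + 1.00·(cos359°, sin359°) = (0.9998, -0.0175)
θ=359°: |BD| = 3.0002
θ=359°: circle(B,6.00) ∩ circle(D,5.00): a=3.3333, h=4.9889
θ=359°:   candidates: C₊=(4.3041,4.9907) cross=14.968; C₋=(4.3621,-4.9869) cross=-14.968
θ=359°:   branch + wants cross > 0 → take C=(4.3041,4.9907) (cross=14.968)
θ=359°: ex = (C−B)/|BC| = (0.5507,0.8347); ey = (-0.8347,0.5507)
θ=359°: P = B + -1.07·ex + -1.71·ey = (1.8379,-1.8523)

θ=120°: -0.10 -1.11
θ=126°: -0.16 -1.16
θ=157°: -0.34 -1.54
θ=359°: 1.84 -1.85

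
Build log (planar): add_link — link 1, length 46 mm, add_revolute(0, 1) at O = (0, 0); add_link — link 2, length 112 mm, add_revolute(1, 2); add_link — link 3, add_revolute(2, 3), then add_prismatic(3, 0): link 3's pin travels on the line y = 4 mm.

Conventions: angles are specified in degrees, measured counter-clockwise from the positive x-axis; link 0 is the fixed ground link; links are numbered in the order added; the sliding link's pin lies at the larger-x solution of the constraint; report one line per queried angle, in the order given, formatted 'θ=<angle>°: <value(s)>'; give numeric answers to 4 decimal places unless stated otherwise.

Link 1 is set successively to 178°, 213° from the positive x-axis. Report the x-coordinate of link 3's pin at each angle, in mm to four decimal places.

geometry: r = 46 mm, L = 112 mm, e = 4 mm
θ=178°: crank pin P = (r cos θ, r sin θ) = (-45.971978, 1.605377)
θ=178°: h = r sin θ − e = 1.605377 − 4 = -2.394623
θ=178°: x = r cos θ + √(L² − h²) = -45.971978 + 111.974398 = 66.002420
θ=213°: crank pin P = (r cos θ, r sin θ) = (-38.578846, -25.053396)
θ=213°: h = r sin θ − e = -25.053396 − 4 = -29.053396
θ=213°: x = r cos θ + √(L² − h²) = -38.578846 + 108.166077 = 69.587231

θ=178°: 66.0024
θ=213°: 69.5872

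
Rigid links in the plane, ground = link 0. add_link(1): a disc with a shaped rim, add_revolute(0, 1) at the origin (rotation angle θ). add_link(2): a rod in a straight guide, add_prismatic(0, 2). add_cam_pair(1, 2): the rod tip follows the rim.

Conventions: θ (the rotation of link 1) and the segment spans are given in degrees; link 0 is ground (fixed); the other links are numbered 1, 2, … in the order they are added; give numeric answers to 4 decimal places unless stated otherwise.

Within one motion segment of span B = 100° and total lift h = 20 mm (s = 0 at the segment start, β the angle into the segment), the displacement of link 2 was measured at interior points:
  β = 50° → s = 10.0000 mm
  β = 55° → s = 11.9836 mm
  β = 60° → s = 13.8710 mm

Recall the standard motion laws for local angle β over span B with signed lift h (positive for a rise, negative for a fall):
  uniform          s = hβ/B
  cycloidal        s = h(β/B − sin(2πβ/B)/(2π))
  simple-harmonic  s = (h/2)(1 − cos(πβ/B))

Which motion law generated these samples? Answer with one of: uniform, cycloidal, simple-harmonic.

candidates at β/B = r: uniform s = h·r (linear in β); cycloidal s = h·(r − sin(2πr)/(2π)); simple-harmonic s = (h/2)(1 − cos(πr))
β=50°: printed 10.0000 | uniform 10.0000, cycloidal 10.0000, simple-harmonic 10.0000
β=55°: printed 11.9836 | uniform 11.0000, cycloidal 11.9836, simple-harmonic 11.5643
β=60°: printed 13.8710 | uniform 12.0000, cycloidal 13.8710, simple-harmonic 13.0902
only one law matches every sample → cycloidal

cycloidal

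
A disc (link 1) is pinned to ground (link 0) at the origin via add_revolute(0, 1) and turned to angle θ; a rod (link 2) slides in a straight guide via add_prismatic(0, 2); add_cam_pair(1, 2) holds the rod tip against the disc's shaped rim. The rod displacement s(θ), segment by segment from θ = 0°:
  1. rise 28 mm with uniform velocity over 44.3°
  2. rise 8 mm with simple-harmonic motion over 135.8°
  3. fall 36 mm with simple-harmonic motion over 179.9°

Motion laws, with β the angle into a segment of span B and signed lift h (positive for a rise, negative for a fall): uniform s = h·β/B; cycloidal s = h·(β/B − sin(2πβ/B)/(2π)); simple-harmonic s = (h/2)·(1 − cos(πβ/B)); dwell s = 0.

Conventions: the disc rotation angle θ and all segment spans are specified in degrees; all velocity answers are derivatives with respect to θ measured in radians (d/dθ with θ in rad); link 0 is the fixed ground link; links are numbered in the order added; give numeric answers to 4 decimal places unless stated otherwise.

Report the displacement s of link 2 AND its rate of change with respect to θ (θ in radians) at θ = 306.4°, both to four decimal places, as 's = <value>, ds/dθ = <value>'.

segment 1 (0° to 44.3°, uniform, h = 28) is passed completely: s = 0.0000 + (28) = 28.0000
segment 2 (44.3° to 180.1°, simple-harmonic, h = 8) is passed completely: s = 28.0000 + (8) = 36.0000
θ = 306.4° falls in segment 3 (180.1° to 360°, simple-harmonic, h = -36): β = 306.4 − 180.1 = 126.3°, B = 179.9°; Δs = -36/2·(1 − cos(π·0.7021)) = -28.6740; s = 36.0000 − 28.6740 = 7.3260
velocity in seg [180.1°–360°] (simple-harmonic), θ in radians: β = 126.3° = 2.2044 rad, B = 179.9° = 3.1398 rad; ds/dθ = (πh/(2B)) sin(πβ/B) = (π·(-36)/(2·3.1398)) sin(π·0.7021) = -14.501697 mm/rad

s = 7.3260, ds/dθ = -14.5017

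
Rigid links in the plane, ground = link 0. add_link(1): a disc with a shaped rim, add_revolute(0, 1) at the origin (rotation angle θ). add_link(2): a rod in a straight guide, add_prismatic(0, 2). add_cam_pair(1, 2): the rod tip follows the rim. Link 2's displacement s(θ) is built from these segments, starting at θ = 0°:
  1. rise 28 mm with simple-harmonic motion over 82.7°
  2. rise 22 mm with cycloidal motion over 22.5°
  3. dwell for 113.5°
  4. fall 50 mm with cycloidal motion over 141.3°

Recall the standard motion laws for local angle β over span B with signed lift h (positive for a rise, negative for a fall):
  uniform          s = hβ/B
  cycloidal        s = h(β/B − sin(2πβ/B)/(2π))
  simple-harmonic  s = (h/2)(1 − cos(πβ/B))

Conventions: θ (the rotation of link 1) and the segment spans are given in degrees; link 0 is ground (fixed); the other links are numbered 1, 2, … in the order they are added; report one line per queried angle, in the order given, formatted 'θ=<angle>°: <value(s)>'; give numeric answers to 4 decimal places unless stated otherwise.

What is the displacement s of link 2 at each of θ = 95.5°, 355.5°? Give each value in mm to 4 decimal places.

segment 1 (0° to 82.7°, simple-harmonic, h = 28) is passed completely: s = 0.0000 + (28) = 28.0000
θ = 95.5° falls in segment 2 (82.7° to 105.2°, cycloidal, h = 22): β = 95.5 − 82.7 = 12.8°, B = 22.5°; Δs = 22·(0.5689 − sin(2π·0.5689)/(2π)) = 13.9842; s = 28.0000 + 13.9842 = 41.9842
segment 2 (82.7° to 105.2°, cycloidal, h = 22) is passed completely: s = 28.0000 + (22) = 50.0000
segment 3 (105.2° to 218.7°, dwell): s unchanged at 50.0000
θ = 355.5° falls in segment 4 (218.7° to 360°, cycloidal, h = -50): β = 355.5 − 218.7 = 136.8°, B = 141.3°; Δs = -50·(0.9682 − sin(2π·0.9682)/(2π)) = -49.9894; s = 50.0000 − 49.9894 = 0.0106

θ=95.5°: 41.9842
θ=355.5°: 0.0106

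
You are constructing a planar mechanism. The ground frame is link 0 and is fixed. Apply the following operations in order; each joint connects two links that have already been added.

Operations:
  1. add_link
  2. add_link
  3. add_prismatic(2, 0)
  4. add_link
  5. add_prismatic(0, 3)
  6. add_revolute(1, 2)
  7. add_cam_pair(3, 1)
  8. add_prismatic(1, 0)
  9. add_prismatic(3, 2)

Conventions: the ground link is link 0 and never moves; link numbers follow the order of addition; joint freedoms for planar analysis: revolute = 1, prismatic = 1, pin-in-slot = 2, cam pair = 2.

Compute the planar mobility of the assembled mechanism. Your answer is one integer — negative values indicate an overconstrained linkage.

(L,J1,J2)=(1,0,0); link0 fixed
link1: (2,0,0)
link2: (3,0,0)
P 2-0 [J1]: (3,1,0)
link3: (4,1,0)
P 0-3 [J1]: (4,2,0)
R 1-2 [J1]: (4,3,0)
C 3-1 [J2]: (4,3,1)
P 1-0 [J1]: (4,4,1)
P 3-2 [J1]: (4,5,1)
Grübler: 3·3 − 2·5 − 1 = -2

M = -2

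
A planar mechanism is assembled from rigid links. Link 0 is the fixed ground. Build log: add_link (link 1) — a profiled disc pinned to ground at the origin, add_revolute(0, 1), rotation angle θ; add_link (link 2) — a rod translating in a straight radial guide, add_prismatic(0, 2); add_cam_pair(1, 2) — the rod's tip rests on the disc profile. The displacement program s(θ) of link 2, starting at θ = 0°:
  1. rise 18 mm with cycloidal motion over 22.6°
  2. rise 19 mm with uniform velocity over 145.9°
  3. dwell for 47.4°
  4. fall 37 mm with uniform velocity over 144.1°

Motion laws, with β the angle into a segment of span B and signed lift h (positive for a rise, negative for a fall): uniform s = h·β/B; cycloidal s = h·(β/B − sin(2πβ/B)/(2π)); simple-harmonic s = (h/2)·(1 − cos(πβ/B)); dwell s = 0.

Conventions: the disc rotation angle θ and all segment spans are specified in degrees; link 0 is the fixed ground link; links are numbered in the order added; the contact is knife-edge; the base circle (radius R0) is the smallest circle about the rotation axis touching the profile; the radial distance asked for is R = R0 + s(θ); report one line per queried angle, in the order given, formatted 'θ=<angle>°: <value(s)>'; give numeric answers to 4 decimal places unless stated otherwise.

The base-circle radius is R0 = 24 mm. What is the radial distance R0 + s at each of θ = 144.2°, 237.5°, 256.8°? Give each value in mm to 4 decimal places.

seg 1 [0°–22.6°] cycloidal, h=18: full span → s += 18 → s = 18.0000
seg 2 [22.6°–168.5°] uniform, h=19: θ=144.2° here. β=121.6, B=145.9. 19·121.6/145.9 = 15.8355 → s = 33.8355
seg 2 [22.6°–168.5°] uniform, h=19: full span → s += 19 → s = 37.0000
seg 3 [168.5°–215.9°] dwell: s stays 37.0000
seg 4 [215.9°–360°] uniform, h=-37: θ=237.5° here. β=21.6, B=144.1. -37·21.6/144.1 = -5.5461 → s = 31.4539
seg 4 [215.9°–360°] uniform, h=-37: θ=256.8° here. β=40.9, B=144.1. -37·40.9/144.1 = -10.5017 → s = 26.4983
θ=144.2°: R = R0 + s = 24 + 33.8355 = 57.8355
θ=237.5°: R = R0 + s = 24 + 31.4539 = 55.4539
θ=256.8°: R = R0 + s = 24 + 26.4983 = 50.4983

θ=144.2°: 57.8355
θ=237.5°: 55.4539
θ=256.8°: 50.4983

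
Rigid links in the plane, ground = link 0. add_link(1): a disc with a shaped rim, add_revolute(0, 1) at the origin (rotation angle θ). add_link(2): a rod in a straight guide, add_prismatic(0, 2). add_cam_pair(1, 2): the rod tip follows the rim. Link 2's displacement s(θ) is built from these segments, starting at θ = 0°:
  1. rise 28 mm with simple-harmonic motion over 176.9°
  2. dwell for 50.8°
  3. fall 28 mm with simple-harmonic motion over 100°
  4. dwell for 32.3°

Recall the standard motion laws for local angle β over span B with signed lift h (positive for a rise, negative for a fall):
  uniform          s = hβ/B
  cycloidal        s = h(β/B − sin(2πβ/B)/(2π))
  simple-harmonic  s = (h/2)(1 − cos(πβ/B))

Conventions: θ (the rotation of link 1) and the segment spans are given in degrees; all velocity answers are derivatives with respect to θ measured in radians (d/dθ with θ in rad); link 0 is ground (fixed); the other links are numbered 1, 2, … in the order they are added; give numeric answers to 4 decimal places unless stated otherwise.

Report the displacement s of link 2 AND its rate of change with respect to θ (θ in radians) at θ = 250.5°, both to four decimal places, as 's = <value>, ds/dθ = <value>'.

segment 1 (0° to 176.9°, simple-harmonic, h = 28) is passed completely: s = 0.0000 + (28) = 28.0000
segment 2 (176.9° to 227.7°, dwell): s unchanged at 28.0000
θ = 250.5° falls in segment 3 (227.7° to 327.7°, simple-harmonic, h = -28): β = 250.5 − 227.7 = 22.8°, B = 100°; Δs = -28/2·(1 − cos(π·0.2280)) = -3.4405; s = 28.0000 − 3.4405 = 24.5595
velocity in seg [227.7°–327.7°] (simple-harmonic), θ in radians: β = 22.8° = 0.3979 rad, B = 100° = 1.7453 rad; ds/dθ = (πh/(2B)) sin(πβ/B) = (π·(-28)/(2·1.7453)) sin(π·0.2280) = -16.545961 mm/rad

s = 24.5595, ds/dθ = -16.5460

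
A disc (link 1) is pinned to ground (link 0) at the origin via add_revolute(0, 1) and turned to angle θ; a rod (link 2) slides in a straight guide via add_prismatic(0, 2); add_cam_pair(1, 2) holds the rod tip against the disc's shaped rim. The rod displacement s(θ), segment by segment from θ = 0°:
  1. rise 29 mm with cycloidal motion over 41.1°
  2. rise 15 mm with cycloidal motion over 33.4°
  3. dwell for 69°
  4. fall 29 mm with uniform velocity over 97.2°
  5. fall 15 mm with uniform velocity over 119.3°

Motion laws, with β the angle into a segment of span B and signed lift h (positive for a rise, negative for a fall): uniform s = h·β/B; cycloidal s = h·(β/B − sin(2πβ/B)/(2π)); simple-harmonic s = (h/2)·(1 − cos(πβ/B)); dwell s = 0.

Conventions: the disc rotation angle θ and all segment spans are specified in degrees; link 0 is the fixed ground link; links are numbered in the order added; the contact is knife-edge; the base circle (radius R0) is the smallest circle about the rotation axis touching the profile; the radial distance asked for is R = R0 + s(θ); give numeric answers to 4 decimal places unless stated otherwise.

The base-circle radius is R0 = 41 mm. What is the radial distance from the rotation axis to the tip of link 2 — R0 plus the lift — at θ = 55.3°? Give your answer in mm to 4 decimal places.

segment 1 (0° to 41.1°, cycloidal, h = 29) is passed completely: s = 0.0000 + (29) = 29.0000
θ = 55.3° falls in segment 2 (41.1° to 74.5°, cycloidal, h = 15): β = 55.3 − 41.1 = 14.2°, B = 33.4°; Δs = 15·(0.4251 − sin(2π·0.4251)/(2π)) = 5.2954; s = 29.0000 + 5.2954 = 34.2954
R = R0 + s = 41 + 34.2954 = 75.2954

75.2954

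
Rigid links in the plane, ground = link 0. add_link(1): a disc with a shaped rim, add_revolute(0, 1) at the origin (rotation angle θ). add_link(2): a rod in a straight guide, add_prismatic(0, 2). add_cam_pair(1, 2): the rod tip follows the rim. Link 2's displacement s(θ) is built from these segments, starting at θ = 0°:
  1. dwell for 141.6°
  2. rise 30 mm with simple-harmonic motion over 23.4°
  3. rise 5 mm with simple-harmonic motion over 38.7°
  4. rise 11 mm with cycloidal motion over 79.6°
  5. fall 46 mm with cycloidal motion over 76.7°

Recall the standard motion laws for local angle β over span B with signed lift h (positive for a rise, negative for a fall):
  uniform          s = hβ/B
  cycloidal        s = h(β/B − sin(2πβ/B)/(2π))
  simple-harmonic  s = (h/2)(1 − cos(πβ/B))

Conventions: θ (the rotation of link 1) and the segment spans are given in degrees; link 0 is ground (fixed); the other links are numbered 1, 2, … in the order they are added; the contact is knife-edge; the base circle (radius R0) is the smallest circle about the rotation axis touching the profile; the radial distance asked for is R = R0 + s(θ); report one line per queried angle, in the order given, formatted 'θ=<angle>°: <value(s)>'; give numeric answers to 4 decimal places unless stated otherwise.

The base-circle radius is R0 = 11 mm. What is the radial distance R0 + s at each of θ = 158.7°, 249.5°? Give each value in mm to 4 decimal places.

segment 1 (0° to 141.6°, dwell): s unchanged at 0.0000
θ = 158.7° falls in segment 2 (141.6° to 165°, simple-harmonic, h = 30): β = 158.7 − 141.6 = 17.1°, B = 23.4°; Δs = 30/2·(1 − cos(π·0.7308)) = 24.9468; s = 0.0000 + 24.9468 = 24.9468
segment 2 (141.6° to 165°, simple-harmonic, h = 30) is passed completely: s = 0.0000 + (30) = 30.0000
segment 3 (165° to 203.7°, simple-harmonic, h = 5) is passed completely: s = 30.0000 + (5) = 35.0000
θ = 249.5° falls in segment 4 (203.7° to 283.3°, cycloidal, h = 11): β = 249.5 − 203.7 = 45.8°, B = 79.6°; Δs = 11·(0.5754 − sin(2π·0.5754)/(2π)) = 7.1276; s = 35.0000 + 7.1276 = 42.1276
θ=158.7°: R = R0 + s = 11 + 24.9468 = 35.9468
θ=249.5°: R = R0 + s = 11 + 42.1276 = 53.1276

θ=158.7°: 35.9468
θ=249.5°: 53.1276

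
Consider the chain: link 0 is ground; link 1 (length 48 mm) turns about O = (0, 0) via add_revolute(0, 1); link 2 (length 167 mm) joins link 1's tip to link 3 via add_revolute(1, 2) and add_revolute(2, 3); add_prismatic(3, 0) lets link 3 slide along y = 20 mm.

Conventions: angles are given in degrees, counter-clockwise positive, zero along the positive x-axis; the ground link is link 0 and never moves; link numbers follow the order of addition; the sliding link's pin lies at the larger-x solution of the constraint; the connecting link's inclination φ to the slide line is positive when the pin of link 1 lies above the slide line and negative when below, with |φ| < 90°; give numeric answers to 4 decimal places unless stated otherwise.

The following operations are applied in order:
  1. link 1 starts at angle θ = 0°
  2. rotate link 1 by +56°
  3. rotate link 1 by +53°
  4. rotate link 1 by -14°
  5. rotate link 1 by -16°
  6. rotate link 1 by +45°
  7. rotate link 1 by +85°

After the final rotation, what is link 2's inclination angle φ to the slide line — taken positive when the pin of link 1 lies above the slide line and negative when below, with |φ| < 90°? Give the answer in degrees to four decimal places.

geometry: r = 48 mm, L = 167 mm, e = 20 mm; θ starts at 0°
rotate link 1 by +56°: θ ← 0° +56° = 56°
rotate link 1 by +53°: θ ← 56° +53° = 109°
rotate link 1 by -14°: θ ← 109° -14° = 95°
rotate link 1 by -16°: θ ← 95° -16° = 79°
rotate link 1 by +45°: θ ← 79° +45° = 124°
rotate link 1 by +85°: θ ← 124° +85° = 209°
h = r sin θ − e = -23.270862 − 20 = -43.270862
sin φ = h / L = -43.270862 / 167 = -0.25910696
φ = arcsin(-0.25910696) = -15.017079°

-15.0171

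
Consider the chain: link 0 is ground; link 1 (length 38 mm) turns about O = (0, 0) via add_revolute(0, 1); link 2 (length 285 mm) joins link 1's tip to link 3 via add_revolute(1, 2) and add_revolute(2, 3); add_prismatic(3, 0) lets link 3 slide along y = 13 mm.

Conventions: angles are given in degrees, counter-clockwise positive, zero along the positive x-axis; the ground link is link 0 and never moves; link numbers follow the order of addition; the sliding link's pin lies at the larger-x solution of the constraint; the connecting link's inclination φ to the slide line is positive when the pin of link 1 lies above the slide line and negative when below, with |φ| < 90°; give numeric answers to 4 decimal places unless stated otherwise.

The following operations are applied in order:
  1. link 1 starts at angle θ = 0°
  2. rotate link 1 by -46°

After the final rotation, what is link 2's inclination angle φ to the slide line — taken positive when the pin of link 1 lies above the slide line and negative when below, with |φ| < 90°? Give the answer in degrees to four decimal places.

geometry: r = 38 mm, L = 285 mm, e = 13 mm; θ starts at 0°
rotate link 1 by -46°: θ ← 0° -46° = -46°
h = r sin θ − e = -27.334912 − 13 = -40.334912
sin φ = h / L = -40.334912 / 285 = -0.14152601
φ = arcsin(-0.14152601) = -8.136159°

-8.1362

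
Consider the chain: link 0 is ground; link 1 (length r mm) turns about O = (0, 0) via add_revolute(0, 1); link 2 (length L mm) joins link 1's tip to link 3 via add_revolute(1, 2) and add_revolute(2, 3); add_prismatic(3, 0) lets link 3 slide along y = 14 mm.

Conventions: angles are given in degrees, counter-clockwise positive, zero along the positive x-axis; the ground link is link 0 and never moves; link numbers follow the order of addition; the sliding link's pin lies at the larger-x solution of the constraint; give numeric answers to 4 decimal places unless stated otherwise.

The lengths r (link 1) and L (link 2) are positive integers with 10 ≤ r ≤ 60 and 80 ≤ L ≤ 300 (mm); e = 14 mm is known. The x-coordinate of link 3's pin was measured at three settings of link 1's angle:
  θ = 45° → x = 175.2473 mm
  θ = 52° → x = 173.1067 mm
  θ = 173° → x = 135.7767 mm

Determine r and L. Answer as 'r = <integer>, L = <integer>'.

constraint per measurement: (x − r cos θ)² + (r sin θ − e)² = L²
subtracting the θ₁ and θ₂ equations cancels the r² and L² terms:
r = (x₁² − x₂²) / (2[(x₁cos θ₁ + e sin θ₁) − (x₂cos θ₂ + e sin θ₂)]) = 22.9997 → r = 23
L² = (x₁ − r cos θ₁)² + (r sin θ₁ − e)² = 25280.9859 → L = 159.0000 → L = 159
check at θ₃=173°: x = 135.7767 (printed 135.7767) ✓

r = 23, L = 159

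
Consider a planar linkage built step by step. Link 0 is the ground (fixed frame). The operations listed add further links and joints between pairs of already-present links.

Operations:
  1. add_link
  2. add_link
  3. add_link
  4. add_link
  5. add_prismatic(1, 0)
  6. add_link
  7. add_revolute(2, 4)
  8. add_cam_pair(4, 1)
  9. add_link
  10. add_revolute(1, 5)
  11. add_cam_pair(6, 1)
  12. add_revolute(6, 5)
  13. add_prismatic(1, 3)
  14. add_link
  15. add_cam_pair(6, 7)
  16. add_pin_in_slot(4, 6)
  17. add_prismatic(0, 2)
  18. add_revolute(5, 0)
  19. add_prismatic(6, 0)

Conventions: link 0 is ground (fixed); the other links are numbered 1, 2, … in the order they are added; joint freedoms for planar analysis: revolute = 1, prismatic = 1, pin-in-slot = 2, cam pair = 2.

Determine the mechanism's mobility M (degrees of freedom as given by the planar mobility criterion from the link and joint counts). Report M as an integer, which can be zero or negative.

L=1 J1=0 J2=0
add link → L=2 J1=0 J2=0
add link → L=3 J1=0 J2=0
add link → L=4 J1=0 J2=0
add link → L=5 J1=0 J2=0
P@1,0 dof=1 J1 → L=5 J1=1 J2=0
add link → L=6 J1=1 J2=0
R@2,4 dof=1 J1 → L=6 J1=2 J2=0
C@4,1 dof=2 J2 → L=6 J1=2 J2=1
add link → L=7 J1=2 J2=1
R@1,5 dof=1 J1 → L=7 J1=3 J2=1
C@6,1 dof=2 J2 → L=7 J1=3 J2=2
R@6,5 dof=1 J1 → L=7 J1=4 J2=2
P@1,3 dof=1 J1 → L=7 J1=5 J2=2
add link → L=8 J1=5 J2=2
C@6,7 dof=2 J2 → L=8 J1=5 J2=3
PS@4,6 dof=2 J2 → L=8 J1=5 J2=4
P@0,2 dof=1 J1 → L=8 J1=6 J2=4
R@5,0 dof=1 J1 → L=8 J1=7 J2=4
P@6,0 dof=1 J1 → L=8 J1=8 J2=4
M=3(L−1)−2J1−J2=3·7−2·8−4=1

M = 1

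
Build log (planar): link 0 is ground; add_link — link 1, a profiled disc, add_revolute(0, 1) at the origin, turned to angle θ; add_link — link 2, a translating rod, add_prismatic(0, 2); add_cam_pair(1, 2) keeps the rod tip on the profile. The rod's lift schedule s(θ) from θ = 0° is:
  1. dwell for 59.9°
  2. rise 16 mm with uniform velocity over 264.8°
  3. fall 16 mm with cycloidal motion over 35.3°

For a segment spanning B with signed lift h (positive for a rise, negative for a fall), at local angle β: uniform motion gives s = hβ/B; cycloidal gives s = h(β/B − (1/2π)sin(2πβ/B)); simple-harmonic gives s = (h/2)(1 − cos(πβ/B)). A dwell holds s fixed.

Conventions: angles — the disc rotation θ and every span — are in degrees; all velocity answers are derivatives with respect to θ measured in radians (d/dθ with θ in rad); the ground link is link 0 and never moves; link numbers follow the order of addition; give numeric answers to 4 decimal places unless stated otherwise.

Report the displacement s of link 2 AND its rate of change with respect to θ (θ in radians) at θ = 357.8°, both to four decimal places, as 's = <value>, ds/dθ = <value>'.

seg 1 [0°–59.9°] dwell: s stays 0.0000
seg 2 [59.9°–324.7°] uniform, h=16: full span → s += 16 → s = 16.0000
seg 3 [324.7°–360°] cycloidal, h=-16: θ=357.8° here. β=33.1, B=35.3. -16·(0.9377 − sin(2π·0.9377)/(2π)) = -15.9747 → s = 0.0253
velocity in seg [324.7°–360°] (cycloidal), θ in radians: β = 33.1° = 0.5777 rad, B = 35.3° = 0.6161 rad; ds/dθ = (h/B)(1 − cos(2πβ/B)) = ((-16)/0.6161)(1 − cos(2π·0.9377)) = -1.965789 mm/rad

s = 0.0253, ds/dθ = -1.9658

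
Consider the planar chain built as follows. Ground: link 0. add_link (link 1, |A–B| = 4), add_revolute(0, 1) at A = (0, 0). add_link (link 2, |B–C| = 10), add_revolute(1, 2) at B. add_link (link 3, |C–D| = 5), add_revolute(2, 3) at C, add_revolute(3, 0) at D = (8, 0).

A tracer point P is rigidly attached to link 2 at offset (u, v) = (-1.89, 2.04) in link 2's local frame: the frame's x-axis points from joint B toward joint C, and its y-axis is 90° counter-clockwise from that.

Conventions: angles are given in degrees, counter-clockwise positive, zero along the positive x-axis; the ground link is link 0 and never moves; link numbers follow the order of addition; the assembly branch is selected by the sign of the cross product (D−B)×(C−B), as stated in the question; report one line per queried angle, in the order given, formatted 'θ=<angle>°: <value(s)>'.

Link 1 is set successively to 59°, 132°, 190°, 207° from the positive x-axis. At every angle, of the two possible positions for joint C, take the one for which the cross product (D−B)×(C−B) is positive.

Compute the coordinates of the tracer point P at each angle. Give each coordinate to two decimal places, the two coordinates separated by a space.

A=(0,0), D=(8.00,0)
θ=59°: B = A + 4.00·(cos59°, sin59°) = (2.0602, 3.4287)
θ=59°: |BD| = 6.8584
θ=59°: circle(B,10.00) ∩ circle(D,5.00): a=8.8969, h=4.5656
θ=59°:   candidates: C₊=(12.0480,2.9350) cross=31.312; C₋=(7.4831,-4.9732) cross=-31.312
θ=59°:   branch + wants cross > 0 → take C=(12.0480,2.9350) (cross=31.312)
θ=59°: ex = (C−B)/|BC| = (0.9988,-0.0494); ey = (0.0494,0.9988)
θ=59°: P = B + -1.89·ex + 2.04·ey = (0.2732,5.5595)
θ=132°: B = A + 4.00·(cos132°, sin132°) = (-2.6765, 2.9726)
θ=132°: |BD| = 11.0826
θ=132°: circle(B,10.00) ∩ circle(D,5.00): a=8.9250, h=4.5105
θ=132°:   candidates: C₊=(7.1312,4.9239) cross=49.988; C₋=(4.7116,-3.7665) cross=-49.988
θ=132°:   branch + wants cross > 0 → take C=(7.1312,4.9239) (cross=49.988)
θ=132°: ex = (C−B)/|BC| = (0.9808,0.1951); ey = (-0.1951,0.9808)
θ=132°: P = B + -1.89·ex + 2.04·ey = (-4.9283,4.6046)
θ=190°: B = A + 4.00·(cos190°, sin190°) = (-3.9392, -0.6946)
θ=190°: |BD| = 11.9594
θ=190°: circle(B,10.00) ∩ circle(D,5.00): a=9.1153, h=4.1123
θ=190°:   candidates: C₊=(4.9219,3.9402) cross=49.181; C₋=(5.3995,-4.2705) cross=-49.181
θ=190°:   branch + wants cross > 0 → take C=(4.9219,3.9402) (cross=49.181)
θ=190°: ex = (C−B)/|BC| = (0.8861,0.4635); ey = (-0.4635,0.8861)
θ=190°: P = B + -1.89·ex + 2.04·ey = (-6.5595,0.2371)
θ=207°: B = A + 4.00·(cos207°, sin207°) = (-3.5640, -1.8160)
θ=207°: |BD| = 11.7057
θ=207°: circle(B,10.00) ∩ circle(D,5.00): a=9.0564, h=4.2404
θ=207°:   candidates: C₊=(4.7249,3.7781) cross=49.637; C₋=(6.0406,-4.6001) cross=-49.637
θ=207°:   branch + wants cross > 0 → take C=(4.7249,3.7781) (cross=49.637)
θ=207°: ex = (C−B)/|BC| = (0.8289,0.5594); ey = (-0.5594,0.8289)
θ=207°: P = B + -1.89·ex + 2.04·ey = (-6.2718,-1.1823)

θ=59°: 0.27 5.56
θ=132°: -4.93 4.60
θ=190°: -6.56 0.24
θ=207°: -6.27 -1.18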